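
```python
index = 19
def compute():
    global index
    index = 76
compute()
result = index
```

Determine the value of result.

Step 1: index = 19 globally.
Step 2: compute() declares global index and sets it to 76.
Step 3: After compute(), global index = 76. result = 76

The answer is 76.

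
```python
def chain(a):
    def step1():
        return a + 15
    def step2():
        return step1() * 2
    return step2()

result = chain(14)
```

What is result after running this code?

Step 1: chain(14) captures a = 14.
Step 2: step2() calls step1() which returns 14 + 15 = 29.
Step 3: step2() returns 29 * 2 = 58

The answer is 58.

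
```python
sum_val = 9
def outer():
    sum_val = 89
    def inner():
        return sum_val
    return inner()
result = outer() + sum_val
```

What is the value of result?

Step 1: Global sum_val = 9. outer() shadows with sum_val = 89.
Step 2: inner() returns enclosing sum_val = 89. outer() = 89.
Step 3: result = 89 + global sum_val (9) = 98

The answer is 98.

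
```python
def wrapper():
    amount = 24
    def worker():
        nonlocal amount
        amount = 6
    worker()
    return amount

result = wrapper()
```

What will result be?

Step 1: wrapper() sets amount = 24.
Step 2: worker() uses nonlocal to reassign amount = 6.
Step 3: result = 6

The answer is 6.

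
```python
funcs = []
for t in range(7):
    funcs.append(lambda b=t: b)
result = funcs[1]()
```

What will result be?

Step 1: Default argument b=t captures t's value at each iteration.
Step 2: funcs[1] captured b = 1 when t was 1.
Step 3: result = 1

The answer is 1.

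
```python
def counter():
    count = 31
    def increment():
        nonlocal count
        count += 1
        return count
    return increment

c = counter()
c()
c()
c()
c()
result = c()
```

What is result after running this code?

Step 1: counter() creates closure with count = 31.
Step 2: Each c() call increments count via nonlocal. After 5 calls: 31 + 5 = 36.
Step 3: result = 36

The answer is 36.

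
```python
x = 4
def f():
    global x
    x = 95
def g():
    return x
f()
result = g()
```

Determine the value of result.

Step 1: x = 4.
Step 2: f() sets global x = 95.
Step 3: g() reads global x = 95. result = 95

The answer is 95.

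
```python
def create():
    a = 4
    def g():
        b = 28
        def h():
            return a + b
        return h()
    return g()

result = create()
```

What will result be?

Step 1: create() defines a = 4. g() defines b = 28.
Step 2: h() accesses both from enclosing scopes: a = 4, b = 28.
Step 3: result = 4 + 28 = 32

The answer is 32.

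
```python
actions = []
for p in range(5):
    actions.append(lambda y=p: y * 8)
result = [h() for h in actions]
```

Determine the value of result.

Step 1: Default arg y=p captures p at each iteration.
Step 2: actions[k] has y defaulting to k, returns k * 8.
Step 3: result = [0, 8, 16, 24, 32]

The answer is [0, 8, 16, 24, 32].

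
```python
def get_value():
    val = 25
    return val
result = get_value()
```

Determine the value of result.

Step 1: get_value() defines val = 25 in its local scope.
Step 2: return val finds the local variable val = 25.
Step 3: result = 25

The answer is 25.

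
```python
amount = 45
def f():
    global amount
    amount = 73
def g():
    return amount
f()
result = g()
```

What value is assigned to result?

Step 1: amount = 45.
Step 2: f() sets global amount = 73.
Step 3: g() reads global amount = 73. result = 73

The answer is 73.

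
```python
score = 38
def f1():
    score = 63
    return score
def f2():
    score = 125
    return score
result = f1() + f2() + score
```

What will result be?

Step 1: Each function shadows global score with its own local.
Step 2: f1() returns 63, f2() returns 125.
Step 3: Global score = 38 is unchanged. result = 63 + 125 + 38 = 226

The answer is 226.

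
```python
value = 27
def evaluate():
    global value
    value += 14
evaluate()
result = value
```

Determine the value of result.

Step 1: value = 27 globally.
Step 2: evaluate() modifies global value: value += 14 = 41.
Step 3: result = 41

The answer is 41.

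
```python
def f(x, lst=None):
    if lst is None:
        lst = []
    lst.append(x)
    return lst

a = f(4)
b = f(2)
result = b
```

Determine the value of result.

Step 1: None default with guard creates a NEW list each call.
Step 2: a = [4] (fresh list). b = [2] (another fresh list).
Step 3: result = [2] (this is the fix for mutable default)

The answer is [2].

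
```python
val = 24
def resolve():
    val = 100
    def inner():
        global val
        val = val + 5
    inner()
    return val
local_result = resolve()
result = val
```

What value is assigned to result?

Step 1: Global val = 24. resolve() creates local val = 100.
Step 2: inner() declares global val and adds 5: global val = 24 + 5 = 29.
Step 3: resolve() returns its local val = 100 (unaffected by inner).
Step 4: result = global val = 29

The answer is 29.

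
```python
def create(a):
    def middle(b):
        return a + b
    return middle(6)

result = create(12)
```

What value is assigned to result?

Step 1: create(12) passes a = 12.
Step 2: middle(6) has b = 6, reads a = 12 from enclosing.
Step 3: result = 12 + 6 = 18

The answer is 18.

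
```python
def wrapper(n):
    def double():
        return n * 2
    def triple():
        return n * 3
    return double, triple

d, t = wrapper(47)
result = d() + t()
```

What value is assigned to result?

Step 1: Both closures capture the same n = 47.
Step 2: d() = 47 * 2 = 94, t() = 47 * 3 = 141.
Step 3: result = 94 + 141 = 235

The answer is 235.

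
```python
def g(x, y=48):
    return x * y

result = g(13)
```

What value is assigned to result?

Step 1: g(13) uses default y = 48.
Step 2: Returns 13 * 48 = 624.
Step 3: result = 624

The answer is 624.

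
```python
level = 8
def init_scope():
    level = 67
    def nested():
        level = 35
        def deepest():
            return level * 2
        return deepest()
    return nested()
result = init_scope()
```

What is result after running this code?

Step 1: deepest() looks up level through LEGB: not local, finds level = 35 in enclosing nested().
Step 2: Returns 35 * 2 = 70.
Step 3: result = 70

The answer is 70.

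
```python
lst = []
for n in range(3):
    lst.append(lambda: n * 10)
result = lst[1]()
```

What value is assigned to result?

Step 1: All lambdas reference the same variable n (late binding).
Step 2: After the loop, n = 2. Every lambda returns n * 10.
Step 3: lst[1]() = 2 * 10 = 20

The answer is 20.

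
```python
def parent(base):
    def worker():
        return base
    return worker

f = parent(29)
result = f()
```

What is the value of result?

Step 1: parent(29) creates closure capturing base = 29.
Step 2: f() returns the captured base = 29.
Step 3: result = 29

The answer is 29.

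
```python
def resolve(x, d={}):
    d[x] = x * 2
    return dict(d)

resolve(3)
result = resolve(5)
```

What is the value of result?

Step 1: Mutable default dict is shared across calls.
Step 2: First call adds 3: 6. Second call adds 5: 10.
Step 3: result = {3: 6, 5: 10}

The answer is {3: 6, 5: 10}.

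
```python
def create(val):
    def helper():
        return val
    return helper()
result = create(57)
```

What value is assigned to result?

Step 1: create(57) binds parameter val = 57.
Step 2: helper() looks up val in enclosing scope and finds the parameter val = 57.
Step 3: result = 57

The answer is 57.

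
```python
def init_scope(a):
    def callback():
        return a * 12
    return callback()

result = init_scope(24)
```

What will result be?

Step 1: init_scope(24) binds parameter a = 24.
Step 2: callback() accesses a = 24 from enclosing scope.
Step 3: result = 24 * 12 = 288

The answer is 288.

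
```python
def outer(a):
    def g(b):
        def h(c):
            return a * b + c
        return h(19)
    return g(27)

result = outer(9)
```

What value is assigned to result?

Step 1: a = 9, b = 27, c = 19.
Step 2: h() computes a * b + c = 9 * 27 + 19 = 262.
Step 3: result = 262

The answer is 262.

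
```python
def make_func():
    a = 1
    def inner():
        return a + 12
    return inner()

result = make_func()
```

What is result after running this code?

Step 1: make_func() defines a = 1.
Step 2: inner() reads a = 1 from enclosing scope, returns 1 + 12 = 13.
Step 3: result = 13

The answer is 13.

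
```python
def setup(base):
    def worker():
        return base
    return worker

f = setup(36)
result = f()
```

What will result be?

Step 1: setup(36) creates closure capturing base = 36.
Step 2: f() returns the captured base = 36.
Step 3: result = 36

The answer is 36.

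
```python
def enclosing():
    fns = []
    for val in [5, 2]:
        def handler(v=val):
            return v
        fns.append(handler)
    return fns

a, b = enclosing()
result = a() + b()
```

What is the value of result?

Step 1: Default argument v=val captures val at each iteration.
Step 2: a() returns 5 (captured at first iteration), b() returns 2 (captured at second).
Step 3: result = 5 + 2 = 7

The answer is 7.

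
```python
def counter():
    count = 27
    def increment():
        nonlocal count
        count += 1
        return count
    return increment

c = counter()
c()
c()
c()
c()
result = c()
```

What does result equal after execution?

Step 1: counter() creates closure with count = 27.
Step 2: Each c() call increments count via nonlocal. After 5 calls: 27 + 5 = 32.
Step 3: result = 32

The answer is 32.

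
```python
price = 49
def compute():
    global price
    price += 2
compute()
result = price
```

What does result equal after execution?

Step 1: price = 49 globally.
Step 2: compute() modifies global price: price += 2 = 51.
Step 3: result = 51

The answer is 51.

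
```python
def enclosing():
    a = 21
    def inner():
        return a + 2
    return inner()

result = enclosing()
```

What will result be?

Step 1: enclosing() defines a = 21.
Step 2: inner() reads a = 21 from enclosing scope, returns 21 + 2 = 23.
Step 3: result = 23

The answer is 23.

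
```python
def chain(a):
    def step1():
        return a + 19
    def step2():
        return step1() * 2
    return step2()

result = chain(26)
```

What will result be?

Step 1: chain(26) captures a = 26.
Step 2: step2() calls step1() which returns 26 + 19 = 45.
Step 3: step2() returns 45 * 2 = 90

The answer is 90.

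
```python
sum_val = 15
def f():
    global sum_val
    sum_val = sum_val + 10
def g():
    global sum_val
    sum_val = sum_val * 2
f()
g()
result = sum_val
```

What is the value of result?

Step 1: sum_val = 15.
Step 2: f() adds 10: sum_val = 15 + 10 = 25.
Step 3: g() doubles: sum_val = 25 * 2 = 50.
Step 4: result = 50

The answer is 50.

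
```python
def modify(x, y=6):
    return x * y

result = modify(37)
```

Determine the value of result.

Step 1: modify(37) uses default y = 6.
Step 2: Returns 37 * 6 = 222.
Step 3: result = 222

The answer is 222.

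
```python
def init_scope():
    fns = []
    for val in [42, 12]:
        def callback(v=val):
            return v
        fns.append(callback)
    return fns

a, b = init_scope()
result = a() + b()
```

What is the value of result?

Step 1: Default argument v=val captures val at each iteration.
Step 2: a() returns 42 (captured at first iteration), b() returns 12 (captured at second).
Step 3: result = 42 + 12 = 54

The answer is 54.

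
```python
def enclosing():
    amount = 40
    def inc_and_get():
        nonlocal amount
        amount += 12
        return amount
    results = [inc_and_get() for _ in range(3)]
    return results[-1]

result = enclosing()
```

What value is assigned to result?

Step 1: amount = 40.
Step 2: Three calls to inc_and_get(), each adding 12.
Step 3: Last value = 40 + 12 * 3 = 76

The answer is 76.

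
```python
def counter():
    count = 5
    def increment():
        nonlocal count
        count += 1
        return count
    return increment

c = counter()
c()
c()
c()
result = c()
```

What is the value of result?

Step 1: counter() creates closure with count = 5.
Step 2: Each c() call increments count via nonlocal. After 4 calls: 5 + 4 = 9.
Step 3: result = 9

The answer is 9.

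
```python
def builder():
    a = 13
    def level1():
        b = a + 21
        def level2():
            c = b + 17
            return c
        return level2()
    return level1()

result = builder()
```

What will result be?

Step 1: a = 13. b = a + 21 = 34.
Step 2: c = b + 17 = 34 + 17 = 51.
Step 3: result = 51

The answer is 51.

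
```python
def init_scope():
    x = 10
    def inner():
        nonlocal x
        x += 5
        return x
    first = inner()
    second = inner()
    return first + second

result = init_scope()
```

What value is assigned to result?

Step 1: x starts at 10.
Step 2: First call: x = 10 + 5 = 15, returns 15.
Step 3: Second call: x = 15 + 5 = 20, returns 20.
Step 4: result = 15 + 20 = 35

The answer is 35.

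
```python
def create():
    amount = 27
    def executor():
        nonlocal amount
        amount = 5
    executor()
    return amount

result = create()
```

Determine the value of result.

Step 1: create() sets amount = 27.
Step 2: executor() uses nonlocal to reassign amount = 5.
Step 3: result = 5

The answer is 5.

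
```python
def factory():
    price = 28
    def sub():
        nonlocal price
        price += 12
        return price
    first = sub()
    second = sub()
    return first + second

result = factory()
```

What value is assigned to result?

Step 1: price starts at 28.
Step 2: First call: price = 28 + 12 = 40, returns 40.
Step 3: Second call: price = 40 + 12 = 52, returns 52.
Step 4: result = 40 + 52 = 92

The answer is 92.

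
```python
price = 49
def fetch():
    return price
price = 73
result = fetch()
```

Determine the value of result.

Step 1: price is first set to 49, then reassigned to 73.
Step 2: fetch() is called after the reassignment, so it looks up the current global price = 73.
Step 3: result = 73

The answer is 73.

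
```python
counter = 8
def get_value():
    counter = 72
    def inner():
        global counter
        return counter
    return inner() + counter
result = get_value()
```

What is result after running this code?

Step 1: Global counter = 8. get_value() shadows with local counter = 72.
Step 2: inner() uses global keyword, so inner() returns global counter = 8.
Step 3: get_value() returns 8 + 72 = 80

The answer is 80.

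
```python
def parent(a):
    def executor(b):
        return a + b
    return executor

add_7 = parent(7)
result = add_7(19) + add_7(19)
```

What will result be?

Step 1: add_7 captures a = 7.
Step 2: add_7(19) = 7 + 19 = 26, called twice.
Step 3: result = 26 + 26 = 52

The answer is 52.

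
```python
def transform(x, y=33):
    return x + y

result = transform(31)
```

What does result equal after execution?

Step 1: transform(31) uses default y = 33.
Step 2: Returns 31 + 33 = 64.
Step 3: result = 64

The answer is 64.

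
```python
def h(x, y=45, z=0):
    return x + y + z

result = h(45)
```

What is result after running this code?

Step 1: h(45) uses defaults y = 45, z = 0.
Step 2: Returns 45 + 45 + 0 = 90.
Step 3: result = 90

The answer is 90.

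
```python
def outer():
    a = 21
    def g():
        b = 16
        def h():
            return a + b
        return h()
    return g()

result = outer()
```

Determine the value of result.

Step 1: outer() defines a = 21. g() defines b = 16.
Step 2: h() accesses both from enclosing scopes: a = 21, b = 16.
Step 3: result = 21 + 16 = 37

The answer is 37.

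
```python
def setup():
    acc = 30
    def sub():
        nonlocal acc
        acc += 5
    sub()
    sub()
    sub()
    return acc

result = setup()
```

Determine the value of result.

Step 1: acc starts at 30.
Step 2: sub() is called 3 times, each adding 5.
Step 3: acc = 30 + 5 * 3 = 45

The answer is 45.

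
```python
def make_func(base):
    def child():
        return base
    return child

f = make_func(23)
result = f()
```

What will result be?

Step 1: make_func(23) creates closure capturing base = 23.
Step 2: f() returns the captured base = 23.
Step 3: result = 23

The answer is 23.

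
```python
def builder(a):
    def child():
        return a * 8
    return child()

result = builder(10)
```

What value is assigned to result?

Step 1: builder(10) binds parameter a = 10.
Step 2: child() accesses a = 10 from enclosing scope.
Step 3: result = 10 * 8 = 80

The answer is 80.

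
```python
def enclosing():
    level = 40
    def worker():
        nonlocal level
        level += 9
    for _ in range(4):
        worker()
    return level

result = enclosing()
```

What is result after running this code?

Step 1: level = 40.
Step 2: worker() is called 4 times in a loop, each adding 9 via nonlocal.
Step 3: level = 40 + 9 * 4 = 76

The answer is 76.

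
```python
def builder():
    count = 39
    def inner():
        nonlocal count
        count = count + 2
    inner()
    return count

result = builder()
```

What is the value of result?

Step 1: builder() sets count = 39.
Step 2: inner() uses nonlocal to modify count in builder's scope: count = 39 + 2 = 41.
Step 3: builder() returns the modified count = 41

The answer is 41.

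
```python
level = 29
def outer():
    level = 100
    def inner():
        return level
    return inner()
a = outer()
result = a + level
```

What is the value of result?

Step 1: outer() has local level = 100. inner() reads from enclosing.
Step 2: outer() returns 100. Global level = 29 unchanged.
Step 3: result = 100 + 29 = 129

The answer is 129.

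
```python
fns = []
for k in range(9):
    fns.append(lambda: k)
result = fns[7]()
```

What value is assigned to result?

Step 1: The loop creates 9 lambdas, all referencing the same variable k.
Step 2: After the loop, k = 8 (final value).
Step 3: fns[7]() looks up k at call time and finds 8. This is the late binding gotcha. result = 8

The answer is 8.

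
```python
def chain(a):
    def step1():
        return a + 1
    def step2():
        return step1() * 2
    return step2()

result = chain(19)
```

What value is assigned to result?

Step 1: chain(19) captures a = 19.
Step 2: step2() calls step1() which returns 19 + 1 = 20.
Step 3: step2() returns 20 * 2 = 40

The answer is 40.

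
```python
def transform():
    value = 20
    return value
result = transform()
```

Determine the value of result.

Step 1: transform() defines value = 20 in its local scope.
Step 2: return value finds the local variable value = 20.
Step 3: result = 20

The answer is 20.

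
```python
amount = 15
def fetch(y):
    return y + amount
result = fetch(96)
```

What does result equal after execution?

Step 1: amount = 15 is defined globally.
Step 2: fetch(96) uses parameter y = 96 and looks up amount from global scope = 15.
Step 3: result = 96 + 15 = 111

The answer is 111.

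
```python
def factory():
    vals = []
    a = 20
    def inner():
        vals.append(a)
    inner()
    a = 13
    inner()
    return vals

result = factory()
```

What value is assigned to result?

Step 1: a = 20. inner() appends current a to vals.
Step 2: First inner(): appends 20. Then a = 13.
Step 3: Second inner(): appends 13 (closure sees updated a). result = [20, 13]

The answer is [20, 13].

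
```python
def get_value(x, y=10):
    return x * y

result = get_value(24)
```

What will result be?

Step 1: get_value(24) uses default y = 10.
Step 2: Returns 24 * 10 = 240.
Step 3: result = 240

The answer is 240.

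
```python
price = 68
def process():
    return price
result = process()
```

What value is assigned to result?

Step 1: price = 68 is defined in the global scope.
Step 2: process() looks up price. No local price exists, so Python checks the global scope via LEGB rule and finds price = 68.
Step 3: result = 68

The answer is 68.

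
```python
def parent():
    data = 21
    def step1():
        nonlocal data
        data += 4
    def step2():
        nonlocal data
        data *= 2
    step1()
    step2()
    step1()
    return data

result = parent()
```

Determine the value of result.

Step 1: data = 21.
Step 2: step1(): data = 21 + 4 = 25.
Step 3: step2(): data = 25 * 2 = 50.
Step 4: step1(): data = 50 + 4 = 54. result = 54

The answer is 54.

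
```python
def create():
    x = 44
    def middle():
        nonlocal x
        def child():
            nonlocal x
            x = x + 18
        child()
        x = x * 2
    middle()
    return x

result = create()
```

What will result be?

Step 1: x = 44.
Step 2: child() adds 18: x = 44 + 18 = 62.
Step 3: middle() doubles: x = 62 * 2 = 124.
Step 4: result = 124

The answer is 124.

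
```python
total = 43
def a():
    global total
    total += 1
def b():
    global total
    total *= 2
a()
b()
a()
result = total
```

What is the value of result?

Step 1: total = 43.
Step 2: a(): total = 43 + 1 = 44.
Step 3: b(): total = 44 * 2 = 88.
Step 4: a(): total = 88 + 1 = 89

The answer is 89.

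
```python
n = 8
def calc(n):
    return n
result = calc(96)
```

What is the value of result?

Step 1: Global n = 8.
Step 2: calc(96) takes parameter n = 96, which shadows the global.
Step 3: result = 96

The answer is 96.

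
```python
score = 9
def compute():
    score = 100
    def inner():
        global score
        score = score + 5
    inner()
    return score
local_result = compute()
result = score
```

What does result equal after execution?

Step 1: Global score = 9. compute() creates local score = 100.
Step 2: inner() declares global score and adds 5: global score = 9 + 5 = 14.
Step 3: compute() returns its local score = 100 (unaffected by inner).
Step 4: result = global score = 14

The answer is 14.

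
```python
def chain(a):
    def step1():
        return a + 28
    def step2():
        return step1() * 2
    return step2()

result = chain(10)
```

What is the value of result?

Step 1: chain(10) captures a = 10.
Step 2: step2() calls step1() which returns 10 + 28 = 38.
Step 3: step2() returns 38 * 2 = 76

The answer is 76.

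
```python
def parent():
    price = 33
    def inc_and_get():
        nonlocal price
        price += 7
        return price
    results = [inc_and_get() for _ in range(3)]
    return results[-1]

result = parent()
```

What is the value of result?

Step 1: price = 33.
Step 2: Three calls to inc_and_get(), each adding 7.
Step 3: Last value = 33 + 7 * 3 = 54

The answer is 54.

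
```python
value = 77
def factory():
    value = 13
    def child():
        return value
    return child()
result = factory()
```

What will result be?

Step 1: value = 77 globally, but factory() defines value = 13 locally.
Step 2: child() looks up value. Not in local scope, so checks enclosing scope (factory) and finds value = 13.
Step 3: result = 13

The answer is 13.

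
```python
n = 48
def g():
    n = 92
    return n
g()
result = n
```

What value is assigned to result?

Step 1: n = 48 globally.
Step 2: g() creates a LOCAL n = 92 (no global keyword!).
Step 3: The global n is unchanged. result = 48

The answer is 48.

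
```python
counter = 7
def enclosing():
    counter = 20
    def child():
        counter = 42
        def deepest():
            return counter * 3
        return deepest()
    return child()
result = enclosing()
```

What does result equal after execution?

Step 1: deepest() looks up counter through LEGB: not local, finds counter = 42 in enclosing child().
Step 2: Returns 42 * 3 = 126.
Step 3: result = 126

The answer is 126.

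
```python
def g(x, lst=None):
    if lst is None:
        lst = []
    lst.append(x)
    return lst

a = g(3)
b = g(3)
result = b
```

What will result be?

Step 1: None default with guard creates a NEW list each call.
Step 2: a = [3] (fresh list). b = [3] (another fresh list).
Step 3: result = [3] (this is the fix for mutable default)

The answer is [3].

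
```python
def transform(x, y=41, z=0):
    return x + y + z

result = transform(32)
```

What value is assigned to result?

Step 1: transform(32) uses defaults y = 41, z = 0.
Step 2: Returns 32 + 41 + 0 = 73.
Step 3: result = 73

The answer is 73.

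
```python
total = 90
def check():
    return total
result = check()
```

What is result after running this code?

Step 1: total = 90 is defined in the global scope.
Step 2: check() looks up total. No local total exists, so Python checks the global scope via LEGB rule and finds total = 90.
Step 3: result = 90

The answer is 90.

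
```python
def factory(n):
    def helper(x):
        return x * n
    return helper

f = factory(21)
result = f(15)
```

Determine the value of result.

Step 1: factory(21) creates a closure capturing n = 21.
Step 2: f(15) computes 15 * 21 = 315.
Step 3: result = 315

The answer is 315.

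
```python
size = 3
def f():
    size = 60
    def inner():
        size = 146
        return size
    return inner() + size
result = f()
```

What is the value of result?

Step 1: f() has local size = 60. inner() has local size = 146.
Step 2: inner() returns its local size = 146.
Step 3: f() returns 146 + its own size (60) = 206

The answer is 206.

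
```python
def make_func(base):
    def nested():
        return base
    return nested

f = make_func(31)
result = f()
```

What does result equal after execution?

Step 1: make_func(31) creates closure capturing base = 31.
Step 2: f() returns the captured base = 31.
Step 3: result = 31

The answer is 31.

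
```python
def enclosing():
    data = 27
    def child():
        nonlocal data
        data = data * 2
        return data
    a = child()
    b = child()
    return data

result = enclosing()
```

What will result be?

Step 1: data starts at 27.
Step 2: First child(): data = 27 * 2 = 54.
Step 3: Second child(): data = 54 * 2 = 108.
Step 4: result = 108

The answer is 108.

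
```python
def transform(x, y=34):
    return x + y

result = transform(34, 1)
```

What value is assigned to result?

Step 1: transform(34, 1) overrides default y with 1.
Step 2: Returns 34 + 1 = 35.
Step 3: result = 35

The answer is 35.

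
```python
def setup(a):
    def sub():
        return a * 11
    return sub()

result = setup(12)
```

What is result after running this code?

Step 1: setup(12) binds parameter a = 12.
Step 2: sub() accesses a = 12 from enclosing scope.
Step 3: result = 12 * 11 = 132

The answer is 132.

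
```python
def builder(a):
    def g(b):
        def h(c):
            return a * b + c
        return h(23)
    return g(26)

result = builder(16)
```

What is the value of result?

Step 1: a = 16, b = 26, c = 23.
Step 2: h() computes a * b + c = 16 * 26 + 23 = 439.
Step 3: result = 439

The answer is 439.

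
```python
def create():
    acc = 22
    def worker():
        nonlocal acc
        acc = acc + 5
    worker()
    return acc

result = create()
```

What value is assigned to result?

Step 1: create() sets acc = 22.
Step 2: worker() uses nonlocal to modify acc in create's scope: acc = 22 + 5 = 27.
Step 3: create() returns the modified acc = 27

The answer is 27.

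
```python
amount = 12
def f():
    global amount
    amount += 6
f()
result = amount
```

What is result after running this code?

Step 1: amount = 12 globally.
Step 2: f() modifies global amount: amount += 6 = 18.
Step 3: result = 18

The answer is 18.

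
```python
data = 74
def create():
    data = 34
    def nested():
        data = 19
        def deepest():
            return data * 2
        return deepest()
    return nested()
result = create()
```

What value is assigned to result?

Step 1: deepest() looks up data through LEGB: not local, finds data = 19 in enclosing nested().
Step 2: Returns 19 * 2 = 38.
Step 3: result = 38

The answer is 38.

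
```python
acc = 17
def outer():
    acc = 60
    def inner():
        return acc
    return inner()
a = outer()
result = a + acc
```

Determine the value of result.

Step 1: outer() has local acc = 60. inner() reads from enclosing.
Step 2: outer() returns 60. Global acc = 17 unchanged.
Step 3: result = 60 + 17 = 77

The answer is 77.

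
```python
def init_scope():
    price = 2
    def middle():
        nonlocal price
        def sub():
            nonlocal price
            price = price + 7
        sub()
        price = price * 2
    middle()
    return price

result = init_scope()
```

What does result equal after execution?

Step 1: price = 2.
Step 2: sub() adds 7: price = 2 + 7 = 9.
Step 3: middle() doubles: price = 9 * 2 = 18.
Step 4: result = 18

The answer is 18.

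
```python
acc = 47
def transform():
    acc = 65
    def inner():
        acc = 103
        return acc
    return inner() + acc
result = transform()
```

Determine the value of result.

Step 1: transform() has local acc = 65. inner() has local acc = 103.
Step 2: inner() returns its local acc = 103.
Step 3: transform() returns 103 + its own acc (65) = 168

The answer is 168.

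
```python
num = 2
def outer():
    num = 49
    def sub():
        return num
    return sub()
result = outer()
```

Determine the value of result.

Step 1: num = 2 globally, but outer() defines num = 49 locally.
Step 2: sub() looks up num. Not in local scope, so checks enclosing scope (outer) and finds num = 49.
Step 3: result = 49

The answer is 49.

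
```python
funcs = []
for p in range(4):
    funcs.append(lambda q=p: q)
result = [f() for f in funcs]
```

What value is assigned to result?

Step 1: Default arg q=p captures p at each iteration.
Step 2: Each lambda has its own default: 0, 1, ..., 3.
Step 3: result = [0, 1, 2, 3]

The answer is [0, 1, 2, 3].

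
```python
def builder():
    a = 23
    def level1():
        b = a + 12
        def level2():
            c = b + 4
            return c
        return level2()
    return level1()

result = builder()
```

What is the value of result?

Step 1: a = 23. b = a + 12 = 35.
Step 2: c = b + 4 = 35 + 4 = 39.
Step 3: result = 39

The answer is 39.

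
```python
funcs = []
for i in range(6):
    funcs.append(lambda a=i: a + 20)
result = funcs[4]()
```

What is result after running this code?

Step 1: Default argument a=i captures i's value at definition time.
Step 2: funcs[4] was defined when i = 4, so a defaults to 4.
Step 3: result = 4 + 20 = 24 (default arg fixes the late binding issue)

The answer is 24.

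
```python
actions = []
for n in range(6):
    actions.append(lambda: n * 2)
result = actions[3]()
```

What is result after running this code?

Step 1: All lambdas reference the same variable n (late binding).
Step 2: After the loop, n = 5. Every lambda returns n * 2.
Step 3: actions[3]() = 5 * 2 = 10

The answer is 10.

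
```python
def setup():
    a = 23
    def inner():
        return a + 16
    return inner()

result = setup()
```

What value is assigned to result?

Step 1: setup() defines a = 23.
Step 2: inner() reads a = 23 from enclosing scope, returns 23 + 16 = 39.
Step 3: result = 39

The answer is 39.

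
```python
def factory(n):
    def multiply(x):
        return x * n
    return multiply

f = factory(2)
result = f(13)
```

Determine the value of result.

Step 1: factory(2) returns multiply closure with n = 2.
Step 2: f(13) computes 13 * 2 = 26.
Step 3: result = 26

The answer is 26.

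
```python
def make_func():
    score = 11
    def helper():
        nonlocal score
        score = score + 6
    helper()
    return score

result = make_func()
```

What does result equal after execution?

Step 1: make_func() sets score = 11.
Step 2: helper() uses nonlocal to modify score in make_func's scope: score = 11 + 6 = 17.
Step 3: make_func() returns the modified score = 17

The answer is 17.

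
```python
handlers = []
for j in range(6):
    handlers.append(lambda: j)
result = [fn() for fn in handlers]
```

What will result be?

Step 1: All 6 lambdas share the same variable j.
Step 2: After the loop, j = 5.
Step 3: Each call returns 5. result = [5, 5, 5, 5, 5, 5]

The answer is [5, 5, 5, 5, 5, 5].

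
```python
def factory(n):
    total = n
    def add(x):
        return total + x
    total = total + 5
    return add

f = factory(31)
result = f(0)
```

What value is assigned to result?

Step 1: factory(31) sets total = 31, then total = 31 + 5 = 36.
Step 2: Closures capture by reference, so add sees total = 36.
Step 3: f(0) returns 36 + 0 = 36

The answer is 36.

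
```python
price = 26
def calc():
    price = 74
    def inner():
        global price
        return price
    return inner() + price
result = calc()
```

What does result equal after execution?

Step 1: Global price = 26. calc() shadows with local price = 74.
Step 2: inner() uses global keyword, so inner() returns global price = 26.
Step 3: calc() returns 26 + 74 = 100

The answer is 100.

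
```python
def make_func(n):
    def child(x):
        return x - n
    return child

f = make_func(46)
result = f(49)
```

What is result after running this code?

Step 1: make_func(46) creates a closure capturing n = 46.
Step 2: f(49) computes 49 - 46 = 3.
Step 3: result = 3

The answer is 3.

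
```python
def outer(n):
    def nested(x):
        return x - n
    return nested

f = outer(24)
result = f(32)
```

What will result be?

Step 1: outer(24) creates a closure capturing n = 24.
Step 2: f(32) computes 32 - 24 = 8.
Step 3: result = 8

The answer is 8.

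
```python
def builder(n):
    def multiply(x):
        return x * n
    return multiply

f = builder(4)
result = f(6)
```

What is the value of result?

Step 1: builder(4) returns multiply closure with n = 4.
Step 2: f(6) computes 6 * 4 = 24.
Step 3: result = 24

The answer is 24.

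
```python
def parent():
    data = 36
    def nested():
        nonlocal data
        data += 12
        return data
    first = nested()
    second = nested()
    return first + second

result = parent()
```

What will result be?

Step 1: data starts at 36.
Step 2: First call: data = 36 + 12 = 48, returns 48.
Step 3: Second call: data = 48 + 12 = 60, returns 60.
Step 4: result = 48 + 60 = 108

The answer is 108.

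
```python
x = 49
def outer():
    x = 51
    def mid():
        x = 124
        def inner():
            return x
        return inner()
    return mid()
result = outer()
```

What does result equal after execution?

Step 1: Three levels of shadowing: global 49, outer 51, mid 124.
Step 2: inner() finds x = 124 in enclosing mid() scope.
Step 3: result = 124

The answer is 124.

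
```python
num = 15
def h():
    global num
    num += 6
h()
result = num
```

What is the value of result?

Step 1: num = 15 globally.
Step 2: h() modifies global num: num += 6 = 21.
Step 3: result = 21

The answer is 21.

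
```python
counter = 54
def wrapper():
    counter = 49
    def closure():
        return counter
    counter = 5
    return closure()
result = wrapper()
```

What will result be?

Step 1: wrapper() sets counter = 49, then later counter = 5.
Step 2: closure() is called after counter is reassigned to 5. Closures capture variables by reference, not by value.
Step 3: result = 5

The answer is 5.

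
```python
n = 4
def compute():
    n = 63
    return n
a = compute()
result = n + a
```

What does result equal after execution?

Step 1: Global n = 4. compute() returns local n = 63.
Step 2: a = 63. Global n still = 4.
Step 3: result = 4 + 63 = 67

The answer is 67.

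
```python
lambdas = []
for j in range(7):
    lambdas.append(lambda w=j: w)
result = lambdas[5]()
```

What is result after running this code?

Step 1: Default argument w=j captures j's value at each iteration.
Step 2: lambdas[5] captured w = 5 when j was 5.
Step 3: result = 5

The answer is 5.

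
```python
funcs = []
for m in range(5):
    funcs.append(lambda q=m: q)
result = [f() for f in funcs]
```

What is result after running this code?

Step 1: Default arg q=m captures m at each iteration.
Step 2: Each lambda has its own default: 0, 1, ..., 4.
Step 3: result = [0, 1, 2, 3, 4]

The answer is [0, 1, 2, 3, 4].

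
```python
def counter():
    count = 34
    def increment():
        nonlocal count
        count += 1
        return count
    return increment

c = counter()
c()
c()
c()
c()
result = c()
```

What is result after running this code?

Step 1: counter() creates closure with count = 34.
Step 2: Each c() call increments count via nonlocal. After 5 calls: 34 + 5 = 39.
Step 3: result = 39

The answer is 39.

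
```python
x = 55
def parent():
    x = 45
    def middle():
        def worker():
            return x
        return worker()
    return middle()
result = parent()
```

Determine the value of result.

Step 1: parent() defines x = 45. middle() and worker() have no local x.
Step 2: worker() checks local (none), enclosing middle() (none), enclosing parent() and finds x = 45.
Step 3: result = 45

The answer is 45.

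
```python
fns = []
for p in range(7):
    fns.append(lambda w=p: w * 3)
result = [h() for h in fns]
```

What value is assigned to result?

Step 1: Default arg w=p captures p at each iteration.
Step 2: fns[k] has w defaulting to k, returns k * 3.
Step 3: result = [0, 3, 6, 9, 12, 15, 18]

The answer is [0, 3, 6, 9, 12, 15, 18].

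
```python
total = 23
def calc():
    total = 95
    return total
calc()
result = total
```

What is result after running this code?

Step 1: total = 23 globally.
Step 2: calc() creates a LOCAL total = 95 (no global keyword!).
Step 3: The global total is unchanged. result = 23

The answer is 23.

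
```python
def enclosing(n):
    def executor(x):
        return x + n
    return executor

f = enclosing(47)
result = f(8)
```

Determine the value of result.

Step 1: enclosing(47) creates a closure that captures n = 47.
Step 2: f(8) calls the closure with x = 8, returning 8 + 47 = 55.
Step 3: result = 55

The answer is 55.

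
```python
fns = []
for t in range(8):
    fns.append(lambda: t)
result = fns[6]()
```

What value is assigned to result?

Step 1: The loop creates 8 lambdas, all referencing the same variable t.
Step 2: After the loop, t = 7 (final value).
Step 3: fns[6]() looks up t at call time and finds 7. This is the late binding gotcha. result = 7

The answer is 7.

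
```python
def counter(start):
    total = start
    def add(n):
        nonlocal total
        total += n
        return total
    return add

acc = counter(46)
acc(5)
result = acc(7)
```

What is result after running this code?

Step 1: counter(46) creates closure with total = 46.
Step 2: First acc(5): total = 46 + 5 = 51.
Step 3: Second acc(7): total = 51 + 7 = 58. result = 58

The answer is 58.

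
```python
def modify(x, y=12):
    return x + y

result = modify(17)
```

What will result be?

Step 1: modify(17) uses default y = 12.
Step 2: Returns 17 + 12 = 29.
Step 3: result = 29

The answer is 29.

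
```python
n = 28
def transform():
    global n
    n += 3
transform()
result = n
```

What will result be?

Step 1: n = 28 globally.
Step 2: transform() modifies global n: n += 3 = 31.
Step 3: result = 31

The answer is 31.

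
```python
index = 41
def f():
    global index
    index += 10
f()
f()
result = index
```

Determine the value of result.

Step 1: index = 41.
Step 2: First f(): index = 41 + 10 = 51.
Step 3: Second f(): index = 51 + 10 = 61. result = 61

The answer is 61.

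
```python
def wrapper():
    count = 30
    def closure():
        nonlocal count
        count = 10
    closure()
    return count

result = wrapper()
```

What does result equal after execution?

Step 1: wrapper() sets count = 30.
Step 2: closure() uses nonlocal to reassign count = 10.
Step 3: result = 10

The answer is 10.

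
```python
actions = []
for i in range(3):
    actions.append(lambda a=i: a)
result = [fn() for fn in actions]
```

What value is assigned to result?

Step 1: Default arg a=i captures i at each iteration.
Step 2: Each lambda has its own default: 0, 1, ..., 2.
Step 3: result = [0, 1, 2]

The answer is [0, 1, 2].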